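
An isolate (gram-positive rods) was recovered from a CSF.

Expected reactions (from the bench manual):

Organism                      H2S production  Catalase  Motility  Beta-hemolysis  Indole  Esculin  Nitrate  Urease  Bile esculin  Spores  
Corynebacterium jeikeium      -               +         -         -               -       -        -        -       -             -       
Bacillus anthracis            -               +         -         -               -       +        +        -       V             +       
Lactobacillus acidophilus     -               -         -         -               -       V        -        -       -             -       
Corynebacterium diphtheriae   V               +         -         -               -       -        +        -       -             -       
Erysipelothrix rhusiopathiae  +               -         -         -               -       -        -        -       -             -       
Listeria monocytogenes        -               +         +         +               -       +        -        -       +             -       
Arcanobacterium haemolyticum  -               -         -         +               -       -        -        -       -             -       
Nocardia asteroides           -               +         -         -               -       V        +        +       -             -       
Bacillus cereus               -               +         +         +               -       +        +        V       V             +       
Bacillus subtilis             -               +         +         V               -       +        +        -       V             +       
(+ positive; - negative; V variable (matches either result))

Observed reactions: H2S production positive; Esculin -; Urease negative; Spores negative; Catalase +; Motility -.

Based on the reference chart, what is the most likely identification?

Motility -: excludes Listeria monocytogenes, Bacillus cereus, Bacillus subtilis — 7 left.
Spores -: excludes Bacillus anthracis — 6 left.
H2S production +: excludes Corynebacterium jeikeium, Lactobacillus acidophilus, Arcanobacterium haemolyticum, Nocardia asteroides — 2 left.
Urease -: all 2 remaining candidates are consistent.
Esculin -: all 2 remaining candidates are consistent.
Catalase +: excludes Erysipelothrix rhusiopathiae — 1 left.

Corynebacterium diphtheriae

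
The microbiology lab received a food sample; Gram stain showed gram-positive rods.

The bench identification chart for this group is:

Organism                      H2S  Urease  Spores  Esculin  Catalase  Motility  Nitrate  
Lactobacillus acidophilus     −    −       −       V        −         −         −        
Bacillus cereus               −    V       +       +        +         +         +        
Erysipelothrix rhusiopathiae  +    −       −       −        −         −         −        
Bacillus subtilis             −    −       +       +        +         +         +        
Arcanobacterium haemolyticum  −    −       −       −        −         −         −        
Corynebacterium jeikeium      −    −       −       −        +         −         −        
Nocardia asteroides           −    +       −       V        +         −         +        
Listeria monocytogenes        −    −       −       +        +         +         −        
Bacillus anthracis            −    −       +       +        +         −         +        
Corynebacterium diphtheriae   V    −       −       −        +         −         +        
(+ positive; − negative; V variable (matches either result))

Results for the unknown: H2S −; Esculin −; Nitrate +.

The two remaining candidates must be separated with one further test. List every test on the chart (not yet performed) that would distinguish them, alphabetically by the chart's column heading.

Urease

H2S −: excludes Erysipelothrix rhusiopathiae — 9 left.
Esculin −: excludes Bacillus cereus, Bacillus subtilis, Listeria monocytogenes, Bacillus anthracis — 5 left.
Nitrate +: excludes Lactobacillus acidophilus, Arcanobacterium haemolyticum, Corynebacterium jeikeium — 2 left.
Two candidates remain: Corynebacterium diphtheriae and Nocardia asteroides.
  Urease: Corynebacterium diphtheriae −, Nocardia asteroides + — discriminates.
  Spores: − vs − — same for both, does not separate.
  Catalase: + vs + — same for both, does not separate.
  Motility: − vs − — same for both, does not separate.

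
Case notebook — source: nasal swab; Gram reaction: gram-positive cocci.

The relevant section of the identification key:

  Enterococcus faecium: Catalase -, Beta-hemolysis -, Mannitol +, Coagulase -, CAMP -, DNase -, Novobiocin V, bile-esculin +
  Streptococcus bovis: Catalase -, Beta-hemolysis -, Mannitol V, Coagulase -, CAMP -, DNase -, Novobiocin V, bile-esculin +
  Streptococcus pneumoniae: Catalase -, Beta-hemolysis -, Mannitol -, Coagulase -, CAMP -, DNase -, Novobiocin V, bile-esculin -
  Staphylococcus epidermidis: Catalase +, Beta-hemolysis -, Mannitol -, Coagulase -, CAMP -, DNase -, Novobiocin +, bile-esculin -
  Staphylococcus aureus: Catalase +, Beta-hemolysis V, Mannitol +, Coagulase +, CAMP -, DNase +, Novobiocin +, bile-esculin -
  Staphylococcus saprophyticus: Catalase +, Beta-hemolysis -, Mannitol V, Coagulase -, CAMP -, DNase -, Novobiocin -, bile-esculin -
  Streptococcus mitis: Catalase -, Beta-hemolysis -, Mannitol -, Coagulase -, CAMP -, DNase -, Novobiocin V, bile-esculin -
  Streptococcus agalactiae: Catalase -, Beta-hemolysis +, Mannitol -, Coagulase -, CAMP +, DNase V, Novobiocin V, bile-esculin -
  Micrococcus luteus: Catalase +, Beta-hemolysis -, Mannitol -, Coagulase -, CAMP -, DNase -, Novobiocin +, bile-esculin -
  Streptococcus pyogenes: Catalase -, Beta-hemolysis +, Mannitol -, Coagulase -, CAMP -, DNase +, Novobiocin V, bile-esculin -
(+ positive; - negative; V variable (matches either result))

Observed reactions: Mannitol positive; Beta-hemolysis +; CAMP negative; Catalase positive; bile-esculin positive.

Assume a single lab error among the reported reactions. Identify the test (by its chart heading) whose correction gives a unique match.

As reported, no row in the chart matches all 5 reactions.
Reversing Mannitol → still no organism matches.
Reversing Catalase → still no organism matches.
Reversing CAMP → still no organism matches.
Reversing bile-esculin (to -) → unique match: Staphylococcus aureus.
Reversing Beta-hemolysis → still no organism matches.

bile-esculin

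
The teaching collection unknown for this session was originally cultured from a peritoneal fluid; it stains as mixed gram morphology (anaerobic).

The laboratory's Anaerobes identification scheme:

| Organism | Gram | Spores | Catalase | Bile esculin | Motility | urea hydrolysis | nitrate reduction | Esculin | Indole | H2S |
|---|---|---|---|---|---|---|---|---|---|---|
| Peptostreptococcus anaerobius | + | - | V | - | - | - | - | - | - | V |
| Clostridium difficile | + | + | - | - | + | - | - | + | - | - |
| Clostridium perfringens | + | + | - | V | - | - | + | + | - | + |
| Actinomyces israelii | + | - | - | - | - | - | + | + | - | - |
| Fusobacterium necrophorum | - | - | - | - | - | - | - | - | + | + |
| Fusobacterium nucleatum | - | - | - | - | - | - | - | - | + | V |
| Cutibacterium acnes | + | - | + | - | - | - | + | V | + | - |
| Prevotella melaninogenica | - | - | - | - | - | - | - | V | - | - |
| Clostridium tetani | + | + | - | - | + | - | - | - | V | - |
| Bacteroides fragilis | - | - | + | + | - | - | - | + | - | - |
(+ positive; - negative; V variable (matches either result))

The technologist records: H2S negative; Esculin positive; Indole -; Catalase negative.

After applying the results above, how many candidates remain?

3

Catalase -: excludes Cutibacterium acnes, Bacteroides fragilis — 8 left.
Indole -: excludes Fusobacterium necrophorum, Fusobacterium nucleatum — 6 left.
Esculin +: excludes Peptostreptococcus anaerobius, Clostridium tetani — 4 left.
H2S -: excludes Clostridium perfringens — 3 left.
Still consistent: Actinomyces israelii, Clostridium difficile, Prevotella melaninogenica.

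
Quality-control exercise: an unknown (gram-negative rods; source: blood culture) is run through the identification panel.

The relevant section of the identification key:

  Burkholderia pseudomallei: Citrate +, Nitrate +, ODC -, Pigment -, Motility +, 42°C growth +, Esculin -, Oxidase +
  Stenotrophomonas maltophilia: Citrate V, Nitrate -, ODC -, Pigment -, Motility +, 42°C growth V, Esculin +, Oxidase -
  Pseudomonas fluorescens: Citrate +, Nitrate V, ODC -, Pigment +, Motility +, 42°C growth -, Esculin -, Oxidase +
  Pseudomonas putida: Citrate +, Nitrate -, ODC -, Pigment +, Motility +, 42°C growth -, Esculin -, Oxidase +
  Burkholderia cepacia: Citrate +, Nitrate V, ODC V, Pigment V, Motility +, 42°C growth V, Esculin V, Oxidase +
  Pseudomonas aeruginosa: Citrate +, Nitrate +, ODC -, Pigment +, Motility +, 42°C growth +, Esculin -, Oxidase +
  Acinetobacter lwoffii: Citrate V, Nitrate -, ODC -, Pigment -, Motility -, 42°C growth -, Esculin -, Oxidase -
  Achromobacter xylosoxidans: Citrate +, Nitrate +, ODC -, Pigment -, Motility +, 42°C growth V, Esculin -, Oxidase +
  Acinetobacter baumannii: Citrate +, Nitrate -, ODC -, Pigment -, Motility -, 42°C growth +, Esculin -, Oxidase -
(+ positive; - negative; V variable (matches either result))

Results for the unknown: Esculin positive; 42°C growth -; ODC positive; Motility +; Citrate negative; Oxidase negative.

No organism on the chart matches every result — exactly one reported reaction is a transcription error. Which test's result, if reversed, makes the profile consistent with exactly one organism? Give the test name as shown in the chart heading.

As reported, no row in the chart matches all 6 reactions.
Reversing ODC (to -) → unique match: Stenotrophomonas maltophilia.
Reversing Motility → still no organism matches.
Reversing Esculin → still no organism matches.
Reversing 42°C growth → still no organism matches.
Reversing Citrate → still no organism matches.
Reversing Oxidase → still no organism matches.

ODC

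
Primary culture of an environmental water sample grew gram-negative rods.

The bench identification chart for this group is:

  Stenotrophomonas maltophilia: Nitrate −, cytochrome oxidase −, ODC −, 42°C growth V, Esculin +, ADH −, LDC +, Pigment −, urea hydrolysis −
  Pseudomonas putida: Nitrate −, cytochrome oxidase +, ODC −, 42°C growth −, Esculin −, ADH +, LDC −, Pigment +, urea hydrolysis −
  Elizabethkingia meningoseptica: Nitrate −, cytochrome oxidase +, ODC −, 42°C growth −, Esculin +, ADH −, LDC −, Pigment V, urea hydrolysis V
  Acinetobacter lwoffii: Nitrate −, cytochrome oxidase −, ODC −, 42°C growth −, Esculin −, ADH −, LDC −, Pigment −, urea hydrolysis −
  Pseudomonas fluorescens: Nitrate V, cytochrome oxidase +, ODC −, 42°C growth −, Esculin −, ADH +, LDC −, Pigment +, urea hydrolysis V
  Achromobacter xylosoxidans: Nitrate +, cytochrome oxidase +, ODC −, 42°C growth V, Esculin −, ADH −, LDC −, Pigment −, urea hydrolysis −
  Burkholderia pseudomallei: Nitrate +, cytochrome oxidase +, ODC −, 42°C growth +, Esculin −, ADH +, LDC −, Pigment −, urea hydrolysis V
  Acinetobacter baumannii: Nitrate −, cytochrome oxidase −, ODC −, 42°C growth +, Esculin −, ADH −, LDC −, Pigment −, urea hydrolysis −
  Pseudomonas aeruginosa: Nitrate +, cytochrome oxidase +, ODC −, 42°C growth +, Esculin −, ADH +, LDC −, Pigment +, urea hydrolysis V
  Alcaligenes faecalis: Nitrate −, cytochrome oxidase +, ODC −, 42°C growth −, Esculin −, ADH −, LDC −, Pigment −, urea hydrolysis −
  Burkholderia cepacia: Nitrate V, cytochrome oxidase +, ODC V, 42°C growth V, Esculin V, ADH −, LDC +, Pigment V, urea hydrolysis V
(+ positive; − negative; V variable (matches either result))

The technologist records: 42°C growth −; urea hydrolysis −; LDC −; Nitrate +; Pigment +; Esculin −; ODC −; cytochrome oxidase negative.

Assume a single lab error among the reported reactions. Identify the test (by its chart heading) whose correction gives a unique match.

cytochrome oxidase

As reported, no row in the chart matches all 8 reactions.
Reversing cytochrome oxidase (to +) → unique match: Pseudomonas fluorescens.
Reversing urea hydrolysis → still no organism matches.
Reversing Esculin → still no organism matches.
Reversing 42°C growth → still no organism matches.
Reversing LDC → still no organism matches.
Reversing Pigment → still no organism matches.
Reversing Nitrate → still no organism matches.
Reversing ODC → still no organism matches.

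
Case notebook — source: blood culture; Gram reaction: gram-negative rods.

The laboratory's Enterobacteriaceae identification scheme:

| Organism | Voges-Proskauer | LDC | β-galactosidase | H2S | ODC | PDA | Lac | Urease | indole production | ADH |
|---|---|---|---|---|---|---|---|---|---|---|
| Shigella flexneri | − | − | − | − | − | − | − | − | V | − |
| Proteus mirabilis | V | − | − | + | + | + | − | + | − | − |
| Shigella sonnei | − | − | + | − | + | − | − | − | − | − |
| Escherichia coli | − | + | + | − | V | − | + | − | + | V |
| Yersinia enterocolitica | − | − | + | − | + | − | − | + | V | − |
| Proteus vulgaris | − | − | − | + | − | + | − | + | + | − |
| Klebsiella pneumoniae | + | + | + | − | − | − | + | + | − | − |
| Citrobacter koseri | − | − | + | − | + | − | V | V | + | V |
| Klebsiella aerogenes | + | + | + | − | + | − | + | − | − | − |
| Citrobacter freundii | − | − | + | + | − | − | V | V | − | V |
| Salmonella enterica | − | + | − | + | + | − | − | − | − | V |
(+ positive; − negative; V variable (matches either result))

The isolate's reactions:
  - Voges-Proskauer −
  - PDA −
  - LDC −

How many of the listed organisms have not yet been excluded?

5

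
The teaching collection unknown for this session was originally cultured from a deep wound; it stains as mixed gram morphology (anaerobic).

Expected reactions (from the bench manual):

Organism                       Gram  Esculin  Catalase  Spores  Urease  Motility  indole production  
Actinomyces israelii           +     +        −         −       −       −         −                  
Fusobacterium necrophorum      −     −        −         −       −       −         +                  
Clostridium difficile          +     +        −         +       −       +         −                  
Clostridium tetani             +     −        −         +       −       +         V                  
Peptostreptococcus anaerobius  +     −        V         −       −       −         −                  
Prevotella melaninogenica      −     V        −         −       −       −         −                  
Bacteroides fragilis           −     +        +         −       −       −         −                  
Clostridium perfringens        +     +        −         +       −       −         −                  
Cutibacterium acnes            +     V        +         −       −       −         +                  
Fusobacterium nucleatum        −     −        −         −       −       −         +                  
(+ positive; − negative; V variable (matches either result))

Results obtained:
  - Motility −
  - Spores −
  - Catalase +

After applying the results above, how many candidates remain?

3

Catalase +: excludes 7 organisms — 3 left.
Spores −: all 3 remaining candidates are consistent.
Motility −: all 3 remaining candidates are consistent.
Still consistent: Bacteroides fragilis, Cutibacterium acnes, Peptostreptococcus anaerobius.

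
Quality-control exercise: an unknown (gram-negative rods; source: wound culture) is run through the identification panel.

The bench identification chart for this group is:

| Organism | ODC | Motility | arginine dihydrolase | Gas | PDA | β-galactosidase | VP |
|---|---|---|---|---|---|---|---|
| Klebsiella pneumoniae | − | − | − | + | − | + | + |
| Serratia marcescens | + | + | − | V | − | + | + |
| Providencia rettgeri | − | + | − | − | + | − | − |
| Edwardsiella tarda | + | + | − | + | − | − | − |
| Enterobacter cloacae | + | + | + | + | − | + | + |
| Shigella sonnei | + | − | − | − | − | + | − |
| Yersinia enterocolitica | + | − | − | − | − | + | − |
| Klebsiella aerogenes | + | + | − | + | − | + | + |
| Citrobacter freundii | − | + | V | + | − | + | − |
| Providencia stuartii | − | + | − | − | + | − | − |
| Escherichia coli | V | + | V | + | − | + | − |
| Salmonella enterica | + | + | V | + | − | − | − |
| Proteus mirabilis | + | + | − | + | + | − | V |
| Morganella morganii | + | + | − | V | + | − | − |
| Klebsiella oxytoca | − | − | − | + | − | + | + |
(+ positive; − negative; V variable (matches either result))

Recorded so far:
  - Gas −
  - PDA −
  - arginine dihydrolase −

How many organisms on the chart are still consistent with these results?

3

PDA −: excludes Providencia rettgeri, Providencia stuartii, Proteus mirabilis, Morganella morganii — 11 left.
Gas −: excludes 8 organisms — 3 left.
arginine dihydrolase −: all 3 remaining candidates are consistent.
Still consistent: Serratia marcescens, Shigella sonnei, Yersinia enterocolitica.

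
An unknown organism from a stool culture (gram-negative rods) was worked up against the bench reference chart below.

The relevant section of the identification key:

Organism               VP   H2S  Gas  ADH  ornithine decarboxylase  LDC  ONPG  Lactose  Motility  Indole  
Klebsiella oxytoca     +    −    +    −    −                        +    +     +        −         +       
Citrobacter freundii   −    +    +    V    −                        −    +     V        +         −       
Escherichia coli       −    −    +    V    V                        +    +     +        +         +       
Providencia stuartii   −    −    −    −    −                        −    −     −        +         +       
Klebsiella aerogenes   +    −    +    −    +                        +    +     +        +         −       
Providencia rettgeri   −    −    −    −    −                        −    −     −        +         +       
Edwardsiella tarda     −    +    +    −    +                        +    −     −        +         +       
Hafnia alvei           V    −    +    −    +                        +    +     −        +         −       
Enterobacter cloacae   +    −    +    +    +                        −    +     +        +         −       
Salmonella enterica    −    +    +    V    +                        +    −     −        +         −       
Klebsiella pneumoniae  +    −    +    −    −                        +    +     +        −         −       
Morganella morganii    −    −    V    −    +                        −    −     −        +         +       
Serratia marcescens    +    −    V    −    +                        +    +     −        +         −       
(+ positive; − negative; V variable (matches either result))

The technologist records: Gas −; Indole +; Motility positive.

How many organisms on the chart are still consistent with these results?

3

Gas −: excludes 9 organisms — 4 left.
Motility +: all 4 remaining candidates are consistent.
Indole +: excludes Serratia marcescens — 3 left.
Still consistent: Morganella morganii, Providencia rettgeri, Providencia stuartii.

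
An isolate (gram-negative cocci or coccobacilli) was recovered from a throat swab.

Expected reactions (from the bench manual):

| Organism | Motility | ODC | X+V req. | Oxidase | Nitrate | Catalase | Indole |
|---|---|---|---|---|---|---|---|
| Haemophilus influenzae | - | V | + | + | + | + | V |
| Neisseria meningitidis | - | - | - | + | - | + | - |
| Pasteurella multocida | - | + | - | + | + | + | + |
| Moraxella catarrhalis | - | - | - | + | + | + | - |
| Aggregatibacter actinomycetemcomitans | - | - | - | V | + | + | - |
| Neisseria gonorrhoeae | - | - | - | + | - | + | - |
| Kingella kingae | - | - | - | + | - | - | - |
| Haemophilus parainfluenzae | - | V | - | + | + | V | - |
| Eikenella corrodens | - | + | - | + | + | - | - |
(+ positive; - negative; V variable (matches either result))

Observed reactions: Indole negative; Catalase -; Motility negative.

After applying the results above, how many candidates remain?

Indole -: excludes Pasteurella multocida — 8 left.
Catalase -: excludes 5 organisms — 3 left.
Motility -: all 3 remaining candidates are consistent.
Still consistent: Eikenella corrodens, Haemophilus parainfluenzae, Kingella kingae.

3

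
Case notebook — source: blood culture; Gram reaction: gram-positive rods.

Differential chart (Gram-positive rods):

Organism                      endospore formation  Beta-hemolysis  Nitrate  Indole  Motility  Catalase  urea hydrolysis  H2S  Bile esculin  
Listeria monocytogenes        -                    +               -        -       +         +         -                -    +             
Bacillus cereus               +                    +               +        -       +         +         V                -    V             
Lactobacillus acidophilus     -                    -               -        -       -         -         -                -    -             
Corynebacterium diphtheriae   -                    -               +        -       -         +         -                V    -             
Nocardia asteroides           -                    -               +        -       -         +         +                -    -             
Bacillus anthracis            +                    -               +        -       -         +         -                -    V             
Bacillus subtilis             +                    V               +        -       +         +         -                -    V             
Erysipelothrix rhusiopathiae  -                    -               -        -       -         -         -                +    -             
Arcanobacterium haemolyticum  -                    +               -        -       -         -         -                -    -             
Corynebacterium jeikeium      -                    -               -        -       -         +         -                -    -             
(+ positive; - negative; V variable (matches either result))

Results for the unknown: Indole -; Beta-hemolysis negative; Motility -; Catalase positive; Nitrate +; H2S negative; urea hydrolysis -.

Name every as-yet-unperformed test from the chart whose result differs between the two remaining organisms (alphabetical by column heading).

endospore formation

Motility -: excludes Listeria monocytogenes, Bacillus cereus, Bacillus subtilis — 7 left.
Catalase +: excludes Lactobacillus acidophilus, Erysipelothrix rhusiopathiae, Arcanobacterium haemolyticum — 4 left.
Indole -: all 4 remaining candidates are consistent.
H2S -: all 4 remaining candidates are consistent.
urea hydrolysis -: excludes Nocardia asteroides — 3 left.
Beta-hemolysis -: all 3 remaining candidates are consistent.
Nitrate +: excludes Corynebacterium jeikeium — 2 left.
Two candidates remain: Bacillus anthracis and Corynebacterium diphtheriae.
  endospore formation: Bacillus anthracis +, Corynebacterium diphtheriae - — discriminates.
  Bile esculin: V vs - — variable for at least one, does not separate.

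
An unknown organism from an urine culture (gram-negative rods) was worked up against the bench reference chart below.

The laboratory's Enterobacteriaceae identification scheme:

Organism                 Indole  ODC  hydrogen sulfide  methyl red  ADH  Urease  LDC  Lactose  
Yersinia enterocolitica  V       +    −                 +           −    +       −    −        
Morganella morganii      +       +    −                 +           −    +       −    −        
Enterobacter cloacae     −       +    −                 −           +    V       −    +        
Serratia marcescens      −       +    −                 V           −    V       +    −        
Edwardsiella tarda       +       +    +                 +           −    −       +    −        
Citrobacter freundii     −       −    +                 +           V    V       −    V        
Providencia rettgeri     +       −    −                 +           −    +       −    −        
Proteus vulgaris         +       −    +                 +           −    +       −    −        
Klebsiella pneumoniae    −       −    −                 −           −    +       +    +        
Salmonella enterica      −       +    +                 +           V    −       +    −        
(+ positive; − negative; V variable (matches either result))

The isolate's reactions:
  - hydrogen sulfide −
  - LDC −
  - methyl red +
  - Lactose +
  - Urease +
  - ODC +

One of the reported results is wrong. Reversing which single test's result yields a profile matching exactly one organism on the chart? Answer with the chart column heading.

As reported, no row in the chart matches all 6 reactions.
Reversing LDC → still no organism matches.
Reversing ODC → still no organism matches.
Reversing Lactose → 2 organisms match (not unique).
Reversing Urease → still no organism matches.
Reversing hydrogen sulfide → still no organism matches.
Reversing methyl red (to −) → unique match: Enterobacter cloacae.

methyl red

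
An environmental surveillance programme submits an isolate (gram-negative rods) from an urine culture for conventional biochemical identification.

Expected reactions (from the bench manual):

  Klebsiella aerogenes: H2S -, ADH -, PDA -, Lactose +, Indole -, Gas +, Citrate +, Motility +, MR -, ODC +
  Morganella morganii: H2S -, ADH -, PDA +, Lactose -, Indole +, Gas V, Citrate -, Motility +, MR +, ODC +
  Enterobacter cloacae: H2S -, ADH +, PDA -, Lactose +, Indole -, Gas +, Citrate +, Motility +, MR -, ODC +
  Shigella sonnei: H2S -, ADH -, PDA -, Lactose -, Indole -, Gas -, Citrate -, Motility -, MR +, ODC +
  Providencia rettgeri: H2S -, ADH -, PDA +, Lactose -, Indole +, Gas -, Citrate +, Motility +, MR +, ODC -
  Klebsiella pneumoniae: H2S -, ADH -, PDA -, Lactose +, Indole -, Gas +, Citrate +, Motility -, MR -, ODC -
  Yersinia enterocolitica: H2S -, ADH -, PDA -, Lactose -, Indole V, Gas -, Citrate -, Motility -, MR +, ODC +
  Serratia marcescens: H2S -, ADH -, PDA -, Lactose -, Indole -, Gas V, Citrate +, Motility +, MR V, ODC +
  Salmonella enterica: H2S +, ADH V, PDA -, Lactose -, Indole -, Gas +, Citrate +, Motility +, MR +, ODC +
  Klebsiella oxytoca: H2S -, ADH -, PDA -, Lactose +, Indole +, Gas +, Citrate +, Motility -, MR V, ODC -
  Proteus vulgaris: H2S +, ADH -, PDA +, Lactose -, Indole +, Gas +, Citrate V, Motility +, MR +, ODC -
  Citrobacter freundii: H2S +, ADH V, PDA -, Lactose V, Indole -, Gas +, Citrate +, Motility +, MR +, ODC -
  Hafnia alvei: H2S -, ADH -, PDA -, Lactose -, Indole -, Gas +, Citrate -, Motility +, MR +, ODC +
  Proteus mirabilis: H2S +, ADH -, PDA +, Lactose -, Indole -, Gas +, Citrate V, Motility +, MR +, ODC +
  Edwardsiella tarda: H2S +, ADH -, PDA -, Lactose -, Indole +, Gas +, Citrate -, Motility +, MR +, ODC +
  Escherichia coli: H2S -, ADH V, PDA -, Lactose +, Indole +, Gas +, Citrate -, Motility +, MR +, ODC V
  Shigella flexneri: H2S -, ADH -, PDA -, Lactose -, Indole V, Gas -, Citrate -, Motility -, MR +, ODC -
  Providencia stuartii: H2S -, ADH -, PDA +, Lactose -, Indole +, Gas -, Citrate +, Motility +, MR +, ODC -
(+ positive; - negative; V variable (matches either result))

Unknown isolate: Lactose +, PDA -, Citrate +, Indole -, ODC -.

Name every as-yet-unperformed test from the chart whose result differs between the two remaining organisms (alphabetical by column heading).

Lactose +: excludes 12 organisms — 6 left.
Citrate +: excludes Escherichia coli — 5 left.
PDA -: all 5 remaining candidates are consistent.
Indole -: excludes Klebsiella oxytoca — 4 left.
ODC -: excludes Klebsiella aerogenes, Enterobacter cloacae — 2 left.
Two candidates remain: Citrobacter freundii and Klebsiella pneumoniae.
  H2S: Citrobacter freundii +, Klebsiella pneumoniae - — discriminates.
  ADH: V vs - — variable for at least one, does not separate.
  Gas: + vs + — same for both, does not separate.
  Motility: Citrobacter freundii +, Klebsiella pneumoniae - — discriminates.
  MR: Citrobacter freundii +, Klebsiella pneumoniae - — discriminates.

H2S, Motility, MR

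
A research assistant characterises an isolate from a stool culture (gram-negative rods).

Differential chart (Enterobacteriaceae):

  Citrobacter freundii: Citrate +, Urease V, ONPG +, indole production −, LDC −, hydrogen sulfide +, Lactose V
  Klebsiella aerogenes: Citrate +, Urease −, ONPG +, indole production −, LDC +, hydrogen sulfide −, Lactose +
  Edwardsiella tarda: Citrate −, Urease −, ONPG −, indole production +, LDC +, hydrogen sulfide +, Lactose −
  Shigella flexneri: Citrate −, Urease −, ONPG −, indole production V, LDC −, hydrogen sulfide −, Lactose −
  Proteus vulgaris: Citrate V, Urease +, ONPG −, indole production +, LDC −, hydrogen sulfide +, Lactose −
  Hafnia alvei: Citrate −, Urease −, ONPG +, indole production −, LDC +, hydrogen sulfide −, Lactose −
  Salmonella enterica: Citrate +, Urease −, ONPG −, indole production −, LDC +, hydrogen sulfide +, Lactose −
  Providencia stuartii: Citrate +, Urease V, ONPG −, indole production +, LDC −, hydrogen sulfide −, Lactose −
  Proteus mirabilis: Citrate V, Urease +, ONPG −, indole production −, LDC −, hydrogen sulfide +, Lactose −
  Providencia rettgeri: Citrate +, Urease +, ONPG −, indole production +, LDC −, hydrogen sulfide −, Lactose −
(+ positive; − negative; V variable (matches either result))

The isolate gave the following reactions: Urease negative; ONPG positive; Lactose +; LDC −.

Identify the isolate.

Citrobacter freundii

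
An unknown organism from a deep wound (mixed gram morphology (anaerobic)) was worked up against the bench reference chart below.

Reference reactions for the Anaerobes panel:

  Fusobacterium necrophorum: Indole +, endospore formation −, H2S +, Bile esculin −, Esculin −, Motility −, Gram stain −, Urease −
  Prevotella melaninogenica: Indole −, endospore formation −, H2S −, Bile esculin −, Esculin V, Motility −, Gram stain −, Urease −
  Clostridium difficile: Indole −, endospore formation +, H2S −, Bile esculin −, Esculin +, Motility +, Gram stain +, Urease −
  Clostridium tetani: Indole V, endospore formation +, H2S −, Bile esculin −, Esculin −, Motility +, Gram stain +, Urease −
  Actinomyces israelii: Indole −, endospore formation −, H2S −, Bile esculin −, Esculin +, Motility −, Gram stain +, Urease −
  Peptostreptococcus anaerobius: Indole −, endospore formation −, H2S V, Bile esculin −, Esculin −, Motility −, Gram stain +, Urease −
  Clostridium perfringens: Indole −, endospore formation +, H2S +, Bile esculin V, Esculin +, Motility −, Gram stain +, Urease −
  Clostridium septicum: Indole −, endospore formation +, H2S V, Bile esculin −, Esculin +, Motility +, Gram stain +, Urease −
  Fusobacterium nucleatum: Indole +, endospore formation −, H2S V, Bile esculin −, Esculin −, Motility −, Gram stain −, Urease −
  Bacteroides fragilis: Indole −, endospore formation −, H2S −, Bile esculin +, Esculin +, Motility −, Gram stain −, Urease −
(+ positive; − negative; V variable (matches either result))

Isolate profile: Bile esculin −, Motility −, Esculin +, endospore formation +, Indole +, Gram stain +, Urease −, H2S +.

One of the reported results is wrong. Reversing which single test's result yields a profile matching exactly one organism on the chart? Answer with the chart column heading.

As reported, no row in the chart matches all 8 reactions.
Reversing Gram stain → still no organism matches.
Reversing Urease → still no organism matches.
Reversing H2S → still no organism matches.
Reversing Esculin → still no organism matches.
Reversing Indole (to −) → unique match: Clostridium perfringens.
Reversing Bile esculin → still no organism matches.
Reversing endospore formation → still no organism matches.
Reversing Motility → still no organism matches.

Indole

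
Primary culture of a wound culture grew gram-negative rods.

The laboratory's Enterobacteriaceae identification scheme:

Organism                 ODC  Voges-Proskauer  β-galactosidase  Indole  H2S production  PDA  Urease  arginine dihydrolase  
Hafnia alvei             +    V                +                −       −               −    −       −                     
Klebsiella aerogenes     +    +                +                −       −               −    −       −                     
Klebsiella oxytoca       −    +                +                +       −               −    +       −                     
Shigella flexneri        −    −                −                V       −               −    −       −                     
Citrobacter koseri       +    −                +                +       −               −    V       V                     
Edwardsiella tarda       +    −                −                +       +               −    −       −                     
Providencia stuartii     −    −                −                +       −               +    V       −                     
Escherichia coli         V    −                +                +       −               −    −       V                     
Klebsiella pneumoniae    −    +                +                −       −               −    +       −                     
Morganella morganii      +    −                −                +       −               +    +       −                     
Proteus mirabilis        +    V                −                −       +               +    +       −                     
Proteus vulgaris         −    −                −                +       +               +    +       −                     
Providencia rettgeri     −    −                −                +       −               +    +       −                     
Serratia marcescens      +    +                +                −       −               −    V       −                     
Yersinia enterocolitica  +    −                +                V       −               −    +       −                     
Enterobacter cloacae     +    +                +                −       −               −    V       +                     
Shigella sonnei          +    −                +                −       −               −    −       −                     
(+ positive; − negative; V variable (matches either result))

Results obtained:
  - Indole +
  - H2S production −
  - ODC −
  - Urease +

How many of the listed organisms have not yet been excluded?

3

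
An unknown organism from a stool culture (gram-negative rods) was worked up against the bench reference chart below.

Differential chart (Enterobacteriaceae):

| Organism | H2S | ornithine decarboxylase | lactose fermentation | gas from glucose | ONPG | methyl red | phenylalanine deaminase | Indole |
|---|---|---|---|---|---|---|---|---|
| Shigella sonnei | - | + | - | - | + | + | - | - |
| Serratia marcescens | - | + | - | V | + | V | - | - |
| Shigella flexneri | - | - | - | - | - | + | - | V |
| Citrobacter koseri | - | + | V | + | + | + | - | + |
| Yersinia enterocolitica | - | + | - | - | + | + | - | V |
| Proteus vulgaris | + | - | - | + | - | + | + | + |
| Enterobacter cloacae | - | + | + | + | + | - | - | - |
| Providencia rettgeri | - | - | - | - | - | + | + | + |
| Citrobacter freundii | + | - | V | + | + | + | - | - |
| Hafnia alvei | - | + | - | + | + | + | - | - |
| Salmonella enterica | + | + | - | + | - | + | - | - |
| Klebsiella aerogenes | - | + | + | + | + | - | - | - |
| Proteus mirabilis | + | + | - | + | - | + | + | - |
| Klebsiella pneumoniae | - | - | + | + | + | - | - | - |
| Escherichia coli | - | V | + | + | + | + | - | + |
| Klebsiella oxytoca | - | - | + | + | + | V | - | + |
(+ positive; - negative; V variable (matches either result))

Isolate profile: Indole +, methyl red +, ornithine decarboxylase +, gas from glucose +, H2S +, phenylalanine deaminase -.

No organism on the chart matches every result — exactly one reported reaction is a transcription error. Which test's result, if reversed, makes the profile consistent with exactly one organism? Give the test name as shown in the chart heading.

As reported, no row in the chart matches all 6 reactions.
Reversing gas from glucose → still no organism matches.
Reversing methyl red → still no organism matches.
Reversing phenylalanine deaminase → still no organism matches.
Reversing Indole (to -) → unique match: Salmonella enterica.
Reversing ornithine decarboxylase → still no organism matches.
Reversing H2S → 2 organisms match (not unique).

Indole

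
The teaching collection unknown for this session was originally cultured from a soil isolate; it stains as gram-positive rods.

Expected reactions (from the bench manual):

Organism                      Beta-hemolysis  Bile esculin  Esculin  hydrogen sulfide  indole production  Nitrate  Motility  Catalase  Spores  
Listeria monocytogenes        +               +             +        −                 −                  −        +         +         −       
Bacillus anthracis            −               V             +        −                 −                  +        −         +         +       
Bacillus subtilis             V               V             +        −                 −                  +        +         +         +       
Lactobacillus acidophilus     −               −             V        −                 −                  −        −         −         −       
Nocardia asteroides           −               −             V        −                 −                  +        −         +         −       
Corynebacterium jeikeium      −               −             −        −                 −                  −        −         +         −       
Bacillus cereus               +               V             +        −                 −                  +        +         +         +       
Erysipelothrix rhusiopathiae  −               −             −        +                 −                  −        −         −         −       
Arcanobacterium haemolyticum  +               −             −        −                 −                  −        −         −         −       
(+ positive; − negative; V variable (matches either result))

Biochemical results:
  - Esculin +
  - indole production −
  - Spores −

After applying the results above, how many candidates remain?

Esculin +: excludes Corynebacterium jeikeium, Erysipelothrix rhusiopathiae, Arcanobacterium haemolyticum — 6 left.
Spores −: excludes Bacillus anthracis, Bacillus subtilis, Bacillus cereus — 3 left.
indole production −: all 3 remaining candidates are consistent.
Still consistent: Lactobacillus acidophilus, Listeria monocytogenes, Nocardia asteroides.

3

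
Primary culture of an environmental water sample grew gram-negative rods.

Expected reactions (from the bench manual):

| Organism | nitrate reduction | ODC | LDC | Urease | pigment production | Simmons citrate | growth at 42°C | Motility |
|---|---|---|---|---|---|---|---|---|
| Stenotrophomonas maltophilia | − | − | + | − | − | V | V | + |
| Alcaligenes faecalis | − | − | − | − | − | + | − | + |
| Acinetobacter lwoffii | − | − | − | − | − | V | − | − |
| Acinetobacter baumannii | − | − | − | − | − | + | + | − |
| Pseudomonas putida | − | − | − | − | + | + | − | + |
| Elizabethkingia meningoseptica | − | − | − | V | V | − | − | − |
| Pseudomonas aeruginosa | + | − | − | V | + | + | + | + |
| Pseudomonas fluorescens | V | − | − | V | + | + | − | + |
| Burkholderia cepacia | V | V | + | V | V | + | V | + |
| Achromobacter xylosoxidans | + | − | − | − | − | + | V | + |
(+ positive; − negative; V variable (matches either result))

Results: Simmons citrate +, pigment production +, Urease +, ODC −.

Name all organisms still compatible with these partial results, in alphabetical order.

pigment production +: excludes 5 organisms — 5 left.
ODC −: all 5 remaining candidates are consistent.
Simmons citrate +: excludes Elizabethkingia meningoseptica — 4 left.
Urease +: excludes Pseudomonas putida — 3 left.

Burkholderia cepacia, Pseudomonas aeruginosa, Pseudomonas fluorescens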